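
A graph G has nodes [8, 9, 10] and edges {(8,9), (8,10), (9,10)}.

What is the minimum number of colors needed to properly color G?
Clique number ω(G) = 3 (lower bound: χ ≥ ω).
The clique on [8, 9, 10] has size 3, forcing χ ≥ 3, and the coloring below uses 3 colors, so χ(G) = 3.
A valid 3-coloring: color 1: [8]; color 2: [9]; color 3: [10].

χ(G) = 3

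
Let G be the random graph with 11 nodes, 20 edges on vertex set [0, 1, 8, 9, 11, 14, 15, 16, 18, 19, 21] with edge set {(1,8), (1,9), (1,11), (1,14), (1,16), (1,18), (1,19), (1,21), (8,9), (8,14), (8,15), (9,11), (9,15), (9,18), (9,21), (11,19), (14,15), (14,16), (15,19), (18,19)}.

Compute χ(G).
Clique number ω(G) = 3 (lower bound: χ ≥ ω).
The clique on [1, 14, 16] has size 3, forcing χ ≥ 3, and the coloring below uses 3 colors, so χ(G) = 3.
A valid 3-coloring: color 1: [0, 1, 15]; color 2: [9, 14, 19]; color 3: [8, 11, 16, 18, 21].

χ(G) = 3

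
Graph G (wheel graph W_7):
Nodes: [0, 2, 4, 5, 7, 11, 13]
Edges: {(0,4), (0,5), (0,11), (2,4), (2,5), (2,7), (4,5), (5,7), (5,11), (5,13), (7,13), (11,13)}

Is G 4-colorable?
A valid 4-coloring: color 1: [5]; color 2: [0, 2, 13]; color 3: [4, 7, 11].
(χ(G) = 3 ≤ 4.)

Yes, G is 4-colorable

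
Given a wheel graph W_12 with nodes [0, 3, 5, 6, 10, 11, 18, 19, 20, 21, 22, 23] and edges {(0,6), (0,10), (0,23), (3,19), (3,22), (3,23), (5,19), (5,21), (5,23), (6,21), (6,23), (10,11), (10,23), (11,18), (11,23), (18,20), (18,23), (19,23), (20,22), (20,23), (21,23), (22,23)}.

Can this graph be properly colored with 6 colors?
Yes, G is 6-colorable

A valid 6-coloring: color 1: [23]; color 2: [0, 3, 11, 20, 21]; color 3: [6, 10, 18, 19, 22]; color 4: [5].
(χ(G) = 4 ≤ 6.)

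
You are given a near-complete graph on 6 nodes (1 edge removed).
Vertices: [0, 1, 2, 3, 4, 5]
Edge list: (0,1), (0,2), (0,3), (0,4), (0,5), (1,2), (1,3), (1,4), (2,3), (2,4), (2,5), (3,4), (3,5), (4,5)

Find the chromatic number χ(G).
Clique number ω(G) = 5 (lower bound: χ ≥ ω).
The clique on [0, 1, 2, 3, 4] has size 5, forcing χ ≥ 5, and the coloring below uses 5 colors, so χ(G) = 5.
A valid 5-coloring: color 1: [3]; color 2: [4]; color 3: [2]; color 4: [0]; color 5: [1, 5].

χ(G) = 5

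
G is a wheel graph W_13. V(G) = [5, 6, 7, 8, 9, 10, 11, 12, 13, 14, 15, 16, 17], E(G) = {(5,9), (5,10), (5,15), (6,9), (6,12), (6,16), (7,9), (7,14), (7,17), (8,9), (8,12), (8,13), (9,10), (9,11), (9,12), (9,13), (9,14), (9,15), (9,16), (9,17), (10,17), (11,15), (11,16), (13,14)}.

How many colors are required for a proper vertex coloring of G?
Clique number ω(G) = 3 (lower bound: χ ≥ ω).
The clique on [5, 9, 10] has size 3, forcing χ ≥ 3, and the coloring below uses 3 colors, so χ(G) = 3.
A valid 3-coloring: color 1: [9]; color 2: [5, 6, 8, 11, 14, 17]; color 3: [7, 10, 12, 13, 15, 16].

χ(G) = 3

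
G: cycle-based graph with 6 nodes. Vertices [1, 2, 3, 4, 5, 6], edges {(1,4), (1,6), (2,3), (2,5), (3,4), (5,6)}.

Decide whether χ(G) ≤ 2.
Yes, G is 2-colorable

A valid 2-coloring: color 1: [1, 3, 5]; color 2: [2, 4, 6].
(χ(G) = 2 ≤ 2.)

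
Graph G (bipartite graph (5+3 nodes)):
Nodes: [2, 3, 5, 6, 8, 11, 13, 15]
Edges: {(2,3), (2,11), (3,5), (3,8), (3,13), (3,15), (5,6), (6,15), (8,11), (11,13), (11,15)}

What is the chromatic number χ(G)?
χ(G) = 2

Clique number ω(G) = 2 (lower bound: χ ≥ ω).
The graph is bipartite (no odd cycle), so 2 colors suffice: χ(G) = 2.
A valid 2-coloring: color 1: [3, 6, 11]; color 2: [2, 5, 8, 13, 15].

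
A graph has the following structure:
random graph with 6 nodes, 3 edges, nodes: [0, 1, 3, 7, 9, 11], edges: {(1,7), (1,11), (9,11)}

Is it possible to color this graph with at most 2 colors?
Yes, G is 2-colorable

A valid 2-coloring: color 1: [0, 1, 3, 9]; color 2: [7, 11].
(χ(G) = 2 ≤ 2.)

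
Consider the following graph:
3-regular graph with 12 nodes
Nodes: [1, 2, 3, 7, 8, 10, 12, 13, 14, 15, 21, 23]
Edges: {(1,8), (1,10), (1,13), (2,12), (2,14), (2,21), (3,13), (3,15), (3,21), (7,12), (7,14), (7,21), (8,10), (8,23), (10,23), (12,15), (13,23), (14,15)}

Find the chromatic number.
χ(G) = 3

Clique number ω(G) = 3 (lower bound: χ ≥ ω).
The clique on [1, 8, 10] has size 3, forcing χ ≥ 3, and the coloring below uses 3 colors, so χ(G) = 3.
A valid 3-coloring: color 1: [1, 3, 12, 14, 23]; color 2: [2, 7, 10, 13, 15]; color 3: [8, 21].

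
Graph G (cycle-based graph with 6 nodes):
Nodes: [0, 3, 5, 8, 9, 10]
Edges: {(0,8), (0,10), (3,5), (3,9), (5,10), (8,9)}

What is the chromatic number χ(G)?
Clique number ω(G) = 2 (lower bound: χ ≥ ω).
The graph is bipartite (no odd cycle), so 2 colors suffice: χ(G) = 2.
A valid 2-coloring: color 1: [3, 8, 10]; color 2: [0, 5, 9].

χ(G) = 2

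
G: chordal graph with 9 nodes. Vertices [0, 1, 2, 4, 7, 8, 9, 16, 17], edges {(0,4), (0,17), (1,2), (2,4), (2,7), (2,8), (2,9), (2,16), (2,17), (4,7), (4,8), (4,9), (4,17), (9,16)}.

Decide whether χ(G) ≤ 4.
A valid 4-coloring: color 1: [0, 2]; color 2: [1, 4, 16]; color 3: [7, 8, 9, 17].
(χ(G) = 3 ≤ 4.)

Yes, G is 4-colorable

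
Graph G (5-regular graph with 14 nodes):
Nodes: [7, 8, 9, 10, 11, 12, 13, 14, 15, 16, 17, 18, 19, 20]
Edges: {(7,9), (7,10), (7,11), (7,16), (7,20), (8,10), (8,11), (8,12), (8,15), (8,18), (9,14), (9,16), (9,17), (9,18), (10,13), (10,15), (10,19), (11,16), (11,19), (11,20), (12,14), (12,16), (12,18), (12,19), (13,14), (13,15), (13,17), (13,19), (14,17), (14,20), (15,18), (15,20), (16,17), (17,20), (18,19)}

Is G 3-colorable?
Suppose a proper 3-coloring c exists. The clique [7, 9, 16] takes 3 distinct colors; by symmetry let c(7) = 1, c(9) = 2, c(16) = 3.
- Vertex 11: neighbors [7, 16] already have colors [1, 3] ⇒ c(11) = 2.
- Vertex 17: neighbors [9, 16] already have colors [2, 3] ⇒ c(17) = 1.
- Vertex 14: neighbors [17, 9] already have colors [1, 2] ⇒ c(14) = 3.
- Vertex 20: neighbors [7, 11, 14] already have colors [1, 2, 3] — all 3 colors blocked. Contradiction.
The forced assignments end in a contradiction, so G has no proper 3-coloring (χ ≥ 4).

No, G is not 3-colorable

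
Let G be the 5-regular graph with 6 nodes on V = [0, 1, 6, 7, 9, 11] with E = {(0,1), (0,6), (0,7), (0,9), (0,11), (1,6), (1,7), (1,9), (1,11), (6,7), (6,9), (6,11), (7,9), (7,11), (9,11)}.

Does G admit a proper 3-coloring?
The clique on vertices [0, 1, 6, 7, 9, 11] has size 6 > 3, so it alone needs 6 colors.

No, G is not 3-colorable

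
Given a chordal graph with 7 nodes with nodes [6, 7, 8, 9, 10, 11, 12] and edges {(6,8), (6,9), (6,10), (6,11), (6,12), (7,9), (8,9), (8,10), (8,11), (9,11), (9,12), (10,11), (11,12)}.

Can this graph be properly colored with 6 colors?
Yes, G is 6-colorable

A valid 6-coloring: color 1: [9, 10]; color 2: [7, 11]; color 3: [6]; color 4: [8, 12].
(χ(G) = 4 ≤ 6.)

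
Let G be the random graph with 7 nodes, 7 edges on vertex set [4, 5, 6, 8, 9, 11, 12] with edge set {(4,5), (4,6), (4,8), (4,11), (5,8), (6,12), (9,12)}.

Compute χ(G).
χ(G) = 3

Clique number ω(G) = 3 (lower bound: χ ≥ ω).
The clique on [4, 5, 8] has size 3, forcing χ ≥ 3, and the coloring below uses 3 colors, so χ(G) = 3.
A valid 3-coloring: color 1: [4, 12]; color 2: [6, 8, 9, 11]; color 3: [5].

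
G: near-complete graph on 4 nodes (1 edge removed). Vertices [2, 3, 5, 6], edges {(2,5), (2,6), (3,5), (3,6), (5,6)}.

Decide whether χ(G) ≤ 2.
No, G is not 2-colorable

The clique on vertices [2, 5, 6] has size 3 > 2, so it alone needs 3 colors.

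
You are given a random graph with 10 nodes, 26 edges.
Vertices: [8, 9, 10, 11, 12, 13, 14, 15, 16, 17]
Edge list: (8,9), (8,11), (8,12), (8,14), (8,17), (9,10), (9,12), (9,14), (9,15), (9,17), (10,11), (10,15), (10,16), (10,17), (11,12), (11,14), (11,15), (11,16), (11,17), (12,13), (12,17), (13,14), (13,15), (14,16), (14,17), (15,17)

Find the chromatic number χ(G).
Clique number ω(G) = 4 (lower bound: χ ≥ ω).
The clique on [8, 9, 12, 17] has size 4, forcing χ ≥ 4, and the coloring below uses 4 colors, so χ(G) = 4.
A valid 4-coloring: color 1: [9, 11, 13]; color 2: [16, 17]; color 3: [12, 14, 15]; color 4: [8, 10].

χ(G) = 4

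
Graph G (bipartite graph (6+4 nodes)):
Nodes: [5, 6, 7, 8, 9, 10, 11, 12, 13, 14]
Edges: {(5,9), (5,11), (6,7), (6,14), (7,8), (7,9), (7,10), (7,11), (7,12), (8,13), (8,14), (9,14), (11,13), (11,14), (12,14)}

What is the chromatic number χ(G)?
Clique number ω(G) = 2 (lower bound: χ ≥ ω).
The graph is bipartite (no odd cycle), so 2 colors suffice: χ(G) = 2.
A valid 2-coloring: color 1: [5, 7, 13, 14]; color 2: [6, 8, 9, 10, 11, 12].

χ(G) = 2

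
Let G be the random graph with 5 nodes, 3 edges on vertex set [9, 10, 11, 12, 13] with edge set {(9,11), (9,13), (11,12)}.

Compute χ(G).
χ(G) = 2

Clique number ω(G) = 2 (lower bound: χ ≥ ω).
The graph is bipartite (no odd cycle), so 2 colors suffice: χ(G) = 2.
A valid 2-coloring: color 1: [10, 11, 13]; color 2: [9, 12].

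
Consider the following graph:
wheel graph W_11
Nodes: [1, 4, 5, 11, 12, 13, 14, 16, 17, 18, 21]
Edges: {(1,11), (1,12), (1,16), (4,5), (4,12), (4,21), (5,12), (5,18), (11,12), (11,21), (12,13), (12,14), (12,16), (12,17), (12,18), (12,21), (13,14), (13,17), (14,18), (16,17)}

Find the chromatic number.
Clique number ω(G) = 3 (lower bound: χ ≥ ω).
The clique on [1, 12, 16] has size 3, forcing χ ≥ 3, and the coloring below uses 3 colors, so χ(G) = 3.
A valid 3-coloring: color 1: [12]; color 2: [4, 11, 13, 16, 18]; color 3: [1, 5, 14, 17, 21].

χ(G) = 3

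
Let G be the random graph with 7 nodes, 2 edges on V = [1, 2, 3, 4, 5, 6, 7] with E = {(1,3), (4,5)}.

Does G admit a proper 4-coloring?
A valid 4-coloring: color 1: [2, 3, 5, 6, 7]; color 2: [1, 4].
(χ(G) = 2 ≤ 4.)

Yes, G is 4-colorable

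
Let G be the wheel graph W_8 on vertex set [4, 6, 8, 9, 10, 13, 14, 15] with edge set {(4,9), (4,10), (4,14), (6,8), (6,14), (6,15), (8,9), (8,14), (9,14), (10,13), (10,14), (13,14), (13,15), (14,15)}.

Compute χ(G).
Clique number ω(G) = 3 (lower bound: χ ≥ ω).
Odd cycle [15, 13, 10, 4, 9, 8, 6] needs 3 colors (χ ≥ 3).
Vertex 14 is adjacent to every vertex of [4, 6, 8, 9, 10, 13, 15], which already need 3 colors among themselves, so 14 needs a new color (χ ≥ 4).
The coloring below uses 4 colors, so χ(G) = 4.
A valid 4-coloring: color 1: [14]; color 2: [8, 10, 15]; color 3: [4, 6, 13]; color 4: [9].

χ(G) = 4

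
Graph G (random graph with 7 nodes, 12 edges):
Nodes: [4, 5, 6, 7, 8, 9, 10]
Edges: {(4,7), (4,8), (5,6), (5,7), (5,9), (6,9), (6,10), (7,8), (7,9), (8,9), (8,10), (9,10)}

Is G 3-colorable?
Odd cycle [5, 6, 10, 8, 7] needs 3 colors (χ ≥ 3).
Vertex 9 is adjacent to every vertex of [5, 6, 7, 8, 10], which already need 3 colors among themselves, so 9 needs a new color (χ ≥ 4).
Hence χ(G) ≥ 4 > 3, so no proper 3-coloring exists.

No, G is not 3-colorable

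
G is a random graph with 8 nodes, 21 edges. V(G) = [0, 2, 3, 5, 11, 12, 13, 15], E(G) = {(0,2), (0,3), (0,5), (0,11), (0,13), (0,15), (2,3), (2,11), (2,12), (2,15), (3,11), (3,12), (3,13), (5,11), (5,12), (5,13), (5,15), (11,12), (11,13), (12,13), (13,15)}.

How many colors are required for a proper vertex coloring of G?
Clique number ω(G) = 4 (lower bound: χ ≥ ω).
The clique on [0, 2, 3, 11] has size 4, forcing χ ≥ 4, and the coloring below uses 4 colors, so χ(G) = 4.
A valid 4-coloring: color 1: [11, 15]; color 2: [0, 12]; color 3: [2, 13]; color 4: [3, 5].

χ(G) = 4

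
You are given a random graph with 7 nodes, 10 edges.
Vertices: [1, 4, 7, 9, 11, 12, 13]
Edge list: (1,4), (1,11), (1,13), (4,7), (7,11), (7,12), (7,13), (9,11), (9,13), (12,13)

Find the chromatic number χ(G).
Clique number ω(G) = 3 (lower bound: χ ≥ ω).
The clique on [7, 12, 13] has size 3, forcing χ ≥ 3, and the coloring below uses 3 colors, so χ(G) = 3.
A valid 3-coloring: color 1: [1, 7, 9]; color 2: [4, 11, 13]; color 3: [12].

χ(G) = 3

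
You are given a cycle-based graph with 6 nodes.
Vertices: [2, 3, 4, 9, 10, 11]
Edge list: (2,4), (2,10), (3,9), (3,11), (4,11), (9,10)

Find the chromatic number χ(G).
Clique number ω(G) = 2 (lower bound: χ ≥ ω).
The graph is bipartite (no odd cycle), so 2 colors suffice: χ(G) = 2.
A valid 2-coloring: color 1: [2, 9, 11]; color 2: [3, 4, 10].

χ(G) = 2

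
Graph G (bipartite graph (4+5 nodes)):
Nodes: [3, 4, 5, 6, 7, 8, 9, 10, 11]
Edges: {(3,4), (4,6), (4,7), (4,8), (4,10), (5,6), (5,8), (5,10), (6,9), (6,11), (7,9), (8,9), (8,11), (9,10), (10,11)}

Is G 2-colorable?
Yes, G is 2-colorable

A valid 2-coloring: color 1: [4, 5, 9, 11]; color 2: [3, 6, 7, 8, 10].
(χ(G) = 2 ≤ 2.)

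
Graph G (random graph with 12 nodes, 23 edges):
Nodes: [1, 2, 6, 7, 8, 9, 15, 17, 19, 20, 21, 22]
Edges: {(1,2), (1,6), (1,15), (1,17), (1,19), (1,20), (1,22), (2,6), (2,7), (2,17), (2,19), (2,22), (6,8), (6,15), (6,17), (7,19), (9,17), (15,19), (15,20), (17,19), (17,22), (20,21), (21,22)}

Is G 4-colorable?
A valid 4-coloring: color 1: [1, 7, 8, 9, 21]; color 2: [2, 15]; color 3: [17, 20]; color 4: [6, 19, 22].
(χ(G) = 4 ≤ 4.)

Yes, G is 4-colorable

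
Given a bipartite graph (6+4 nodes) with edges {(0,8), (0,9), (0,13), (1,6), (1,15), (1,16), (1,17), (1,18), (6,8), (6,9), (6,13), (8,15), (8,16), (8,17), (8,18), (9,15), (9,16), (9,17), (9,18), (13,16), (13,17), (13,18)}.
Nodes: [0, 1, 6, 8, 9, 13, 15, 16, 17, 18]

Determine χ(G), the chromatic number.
Clique number ω(G) = 2 (lower bound: χ ≥ ω).
The graph is bipartite (no odd cycle), so 2 colors suffice: χ(G) = 2.
A valid 2-coloring: color 1: [1, 8, 9, 13]; color 2: [0, 6, 15, 16, 17, 18].

χ(G) = 2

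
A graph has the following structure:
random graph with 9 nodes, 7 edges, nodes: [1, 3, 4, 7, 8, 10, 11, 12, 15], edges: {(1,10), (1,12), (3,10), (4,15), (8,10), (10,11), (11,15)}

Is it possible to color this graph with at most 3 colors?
Yes, G is 3-colorable

A valid 3-coloring: color 1: [7, 10, 12, 15]; color 2: [1, 3, 4, 8, 11].
(χ(G) = 2 ≤ 3.)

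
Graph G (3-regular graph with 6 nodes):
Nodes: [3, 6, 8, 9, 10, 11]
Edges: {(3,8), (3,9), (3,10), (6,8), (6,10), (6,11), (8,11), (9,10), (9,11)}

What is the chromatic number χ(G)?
χ(G) = 3

Clique number ω(G) = 3 (lower bound: χ ≥ ω).
The clique on [6, 8, 11] has size 3, forcing χ ≥ 3, and the coloring below uses 3 colors, so χ(G) = 3.
A valid 3-coloring: color 1: [10, 11]; color 2: [3, 6]; color 3: [8, 9].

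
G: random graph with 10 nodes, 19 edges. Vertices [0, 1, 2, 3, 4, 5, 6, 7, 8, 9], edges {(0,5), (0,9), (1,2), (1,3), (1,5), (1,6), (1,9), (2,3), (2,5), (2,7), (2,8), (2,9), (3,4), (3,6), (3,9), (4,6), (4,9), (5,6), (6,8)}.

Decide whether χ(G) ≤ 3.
No, G is not 3-colorable

The clique on vertices [1, 2, 3, 9] has size 4 > 3, so it alone needs 4 colors.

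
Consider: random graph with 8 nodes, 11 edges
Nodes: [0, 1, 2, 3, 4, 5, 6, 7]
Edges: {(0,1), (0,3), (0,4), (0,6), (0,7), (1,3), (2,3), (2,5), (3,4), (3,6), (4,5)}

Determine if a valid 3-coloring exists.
A valid 3-coloring: color 1: [0, 2]; color 2: [3, 5, 7]; color 3: [1, 4, 6].
(χ(G) = 3 ≤ 3.)

Yes, G is 3-colorable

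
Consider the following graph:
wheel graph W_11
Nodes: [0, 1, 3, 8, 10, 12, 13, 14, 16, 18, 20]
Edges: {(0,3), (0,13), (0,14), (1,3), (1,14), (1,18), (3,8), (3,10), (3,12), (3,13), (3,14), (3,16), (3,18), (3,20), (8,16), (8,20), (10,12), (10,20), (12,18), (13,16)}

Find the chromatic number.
Clique number ω(G) = 3 (lower bound: χ ≥ ω).
The clique on [0, 3, 13] has size 3, forcing χ ≥ 3, and the coloring below uses 3 colors, so χ(G) = 3.
A valid 3-coloring: color 1: [3]; color 2: [8, 10, 13, 14, 18]; color 3: [0, 1, 12, 16, 20].

χ(G) = 3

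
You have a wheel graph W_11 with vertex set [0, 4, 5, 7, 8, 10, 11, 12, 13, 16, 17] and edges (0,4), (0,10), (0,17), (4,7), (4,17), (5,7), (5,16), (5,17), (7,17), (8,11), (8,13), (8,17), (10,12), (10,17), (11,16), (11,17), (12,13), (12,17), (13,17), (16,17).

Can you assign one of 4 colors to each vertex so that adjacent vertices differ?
A valid 4-coloring: color 1: [17]; color 2: [0, 7, 8, 12, 16]; color 3: [4, 5, 10, 11, 13].
(χ(G) = 3 ≤ 4.)

Yes, G is 4-colorable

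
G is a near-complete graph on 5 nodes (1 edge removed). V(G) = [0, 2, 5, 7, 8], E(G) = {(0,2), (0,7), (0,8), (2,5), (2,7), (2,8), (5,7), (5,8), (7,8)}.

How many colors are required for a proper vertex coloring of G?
χ(G) = 4

Clique number ω(G) = 4 (lower bound: χ ≥ ω).
The clique on [0, 2, 7, 8] has size 4, forcing χ ≥ 4, and the coloring below uses 4 colors, so χ(G) = 4.
A valid 4-coloring: color 1: [2]; color 2: [7]; color 3: [8]; color 4: [0, 5].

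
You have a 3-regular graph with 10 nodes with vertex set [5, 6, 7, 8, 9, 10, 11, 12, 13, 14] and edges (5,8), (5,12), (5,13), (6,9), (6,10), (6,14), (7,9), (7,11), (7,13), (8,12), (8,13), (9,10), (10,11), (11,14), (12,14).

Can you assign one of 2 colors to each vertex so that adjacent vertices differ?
The clique on vertices [5, 8, 12] has size 3 > 2, so it alone needs 3 colors.

No, G is not 2-colorable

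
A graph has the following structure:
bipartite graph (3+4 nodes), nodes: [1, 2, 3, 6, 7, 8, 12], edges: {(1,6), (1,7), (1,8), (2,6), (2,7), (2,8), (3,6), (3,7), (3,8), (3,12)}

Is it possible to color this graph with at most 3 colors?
A valid 3-coloring: color 1: [1, 2, 3]; color 2: [6, 7, 8, 12].
(χ(G) = 2 ≤ 3.)

Yes, G is 3-colorable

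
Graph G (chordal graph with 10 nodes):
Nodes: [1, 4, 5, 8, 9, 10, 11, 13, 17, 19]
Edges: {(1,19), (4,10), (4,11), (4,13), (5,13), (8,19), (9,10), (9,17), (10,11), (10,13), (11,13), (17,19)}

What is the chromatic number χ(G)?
Clique number ω(G) = 4 (lower bound: χ ≥ ω).
The clique on [4, 10, 11, 13] has size 4, forcing χ ≥ 4, and the coloring below uses 4 colors, so χ(G) = 4.
A valid 4-coloring: color 1: [1, 5, 8, 10, 17]; color 2: [9, 13, 19]; color 3: [11]; color 4: [4].

χ(G) = 4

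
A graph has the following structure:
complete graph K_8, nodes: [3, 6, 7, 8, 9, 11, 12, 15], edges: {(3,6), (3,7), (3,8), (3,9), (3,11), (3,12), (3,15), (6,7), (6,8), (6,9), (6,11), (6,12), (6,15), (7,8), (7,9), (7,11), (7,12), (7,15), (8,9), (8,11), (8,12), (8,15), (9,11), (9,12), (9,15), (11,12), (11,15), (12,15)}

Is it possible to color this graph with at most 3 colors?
No, G is not 3-colorable

The clique on vertices [3, 6, 7, 8, 9, 11, 12, 15] has size 8 > 3, so it alone needs 8 colors.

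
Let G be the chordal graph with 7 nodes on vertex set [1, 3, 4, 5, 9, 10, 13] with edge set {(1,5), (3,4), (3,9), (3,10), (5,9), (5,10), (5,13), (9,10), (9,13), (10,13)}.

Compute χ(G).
Clique number ω(G) = 4 (lower bound: χ ≥ ω).
The clique on [5, 9, 10, 13] has size 4, forcing χ ≥ 4, and the coloring below uses 4 colors, so χ(G) = 4.
A valid 4-coloring: color 1: [1, 4, 9]; color 2: [3, 5]; color 3: [10]; color 4: [13].

χ(G) = 4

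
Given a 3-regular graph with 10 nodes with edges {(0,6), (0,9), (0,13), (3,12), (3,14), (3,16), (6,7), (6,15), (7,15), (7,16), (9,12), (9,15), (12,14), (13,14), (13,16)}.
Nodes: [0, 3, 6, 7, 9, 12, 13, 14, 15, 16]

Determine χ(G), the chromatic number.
Clique number ω(G) = 3 (lower bound: χ ≥ ω).
The clique on [3, 12, 14] has size 3, forcing χ ≥ 3, and the coloring below uses 3 colors, so χ(G) = 3.
A valid 3-coloring: color 1: [0, 3, 7]; color 2: [6, 9, 14, 16]; color 3: [12, 13, 15].

χ(G) = 3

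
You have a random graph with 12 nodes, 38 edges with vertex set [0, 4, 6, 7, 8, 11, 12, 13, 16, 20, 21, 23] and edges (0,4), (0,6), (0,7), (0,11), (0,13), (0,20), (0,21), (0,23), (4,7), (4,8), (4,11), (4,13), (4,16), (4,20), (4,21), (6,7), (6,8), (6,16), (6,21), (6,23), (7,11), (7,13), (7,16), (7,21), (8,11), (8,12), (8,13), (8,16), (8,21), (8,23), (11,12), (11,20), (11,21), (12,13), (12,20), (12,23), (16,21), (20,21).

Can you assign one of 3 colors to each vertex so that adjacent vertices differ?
The clique on vertices [0, 4, 11, 20, 21] has size 5 > 3, so it alone needs 5 colors.

No, G is not 3-colorable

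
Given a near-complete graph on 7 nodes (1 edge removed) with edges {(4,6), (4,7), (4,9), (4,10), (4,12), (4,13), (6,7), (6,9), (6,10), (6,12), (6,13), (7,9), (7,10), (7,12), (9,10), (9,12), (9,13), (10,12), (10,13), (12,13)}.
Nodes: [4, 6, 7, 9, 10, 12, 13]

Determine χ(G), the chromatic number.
Clique number ω(G) = 6 (lower bound: χ ≥ ω).
The clique on [4, 6, 9, 10, 12, 13] has size 6, forcing χ ≥ 6, and the coloring below uses 6 colors, so χ(G) = 6.
A valid 6-coloring: color 1: [9]; color 2: [10]; color 3: [12]; color 4: [6]; color 5: [4]; color 6: [7, 13].

χ(G) = 6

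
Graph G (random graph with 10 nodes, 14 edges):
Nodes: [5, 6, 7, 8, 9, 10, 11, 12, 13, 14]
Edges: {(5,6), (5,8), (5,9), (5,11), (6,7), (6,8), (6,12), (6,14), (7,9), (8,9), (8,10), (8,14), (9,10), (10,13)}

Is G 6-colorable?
A valid 6-coloring: color 1: [7, 8, 11, 12, 13]; color 2: [6, 9]; color 3: [5, 10, 14].
(χ(G) = 3 ≤ 6.)

Yes, G is 6-colorable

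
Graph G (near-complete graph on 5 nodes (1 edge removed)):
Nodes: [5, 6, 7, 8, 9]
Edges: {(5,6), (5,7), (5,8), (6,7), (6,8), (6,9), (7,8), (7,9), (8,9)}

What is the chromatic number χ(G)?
χ(G) = 4

Clique number ω(G) = 4 (lower bound: χ ≥ ω).
The clique on [6, 7, 8, 9] has size 4, forcing χ ≥ 4, and the coloring below uses 4 colors, so χ(G) = 4.
A valid 4-coloring: color 1: [6]; color 2: [8]; color 3: [7]; color 4: [5, 9].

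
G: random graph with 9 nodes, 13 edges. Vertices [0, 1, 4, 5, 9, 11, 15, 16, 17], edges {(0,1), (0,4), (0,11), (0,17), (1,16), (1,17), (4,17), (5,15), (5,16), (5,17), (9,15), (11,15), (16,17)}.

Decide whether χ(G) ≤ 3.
Yes, G is 3-colorable

A valid 3-coloring: color 1: [15, 17]; color 2: [0, 9, 16]; color 3: [1, 4, 5, 11].
(χ(G) = 3 ≤ 3.)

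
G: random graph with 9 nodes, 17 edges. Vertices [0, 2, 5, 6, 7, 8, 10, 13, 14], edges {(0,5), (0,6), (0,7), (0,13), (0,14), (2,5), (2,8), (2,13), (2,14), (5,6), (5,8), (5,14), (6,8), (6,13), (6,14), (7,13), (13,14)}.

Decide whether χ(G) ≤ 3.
No, G is not 3-colorable

The clique on vertices [0, 6, 13, 14] has size 4 > 3, so it alone needs 4 colors.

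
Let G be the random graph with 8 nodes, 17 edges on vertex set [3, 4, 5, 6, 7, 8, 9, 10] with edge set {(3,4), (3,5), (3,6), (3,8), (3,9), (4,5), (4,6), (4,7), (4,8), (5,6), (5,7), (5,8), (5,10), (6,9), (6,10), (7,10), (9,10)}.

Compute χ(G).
χ(G) = 4

Clique number ω(G) = 4 (lower bound: χ ≥ ω).
The clique on [3, 4, 5, 8] has size 4, forcing χ ≥ 4, and the coloring below uses 4 colors, so χ(G) = 4.
A valid 4-coloring: color 1: [5, 9]; color 2: [3, 10]; color 3: [6, 7, 8]; color 4: [4].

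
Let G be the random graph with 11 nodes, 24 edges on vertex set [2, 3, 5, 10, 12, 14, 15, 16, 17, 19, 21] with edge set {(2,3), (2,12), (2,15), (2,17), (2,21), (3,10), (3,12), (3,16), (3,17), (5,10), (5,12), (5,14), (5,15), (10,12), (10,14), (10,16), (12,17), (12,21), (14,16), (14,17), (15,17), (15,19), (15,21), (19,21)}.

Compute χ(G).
Clique number ω(G) = 4 (lower bound: χ ≥ ω).
The clique on [2, 3, 12, 17] has size 4, forcing χ ≥ 4, and the coloring below uses 4 colors, so χ(G) = 4.
A valid 4-coloring: color 1: [12, 14, 15]; color 2: [2, 10, 19]; color 3: [5, 16, 17, 21]; color 4: [3].

χ(G) = 4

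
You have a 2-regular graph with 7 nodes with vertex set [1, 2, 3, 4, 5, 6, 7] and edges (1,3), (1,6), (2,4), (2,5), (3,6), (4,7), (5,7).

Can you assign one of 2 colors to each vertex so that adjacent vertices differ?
The clique on vertices [1, 3, 6] has size 3 > 2, so it alone needs 3 colors.

No, G is not 2-colorable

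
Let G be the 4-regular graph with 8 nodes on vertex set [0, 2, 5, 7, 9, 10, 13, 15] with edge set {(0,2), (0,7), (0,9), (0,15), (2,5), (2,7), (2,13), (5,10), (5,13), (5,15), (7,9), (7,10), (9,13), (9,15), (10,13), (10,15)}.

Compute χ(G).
χ(G) = 3

Clique number ω(G) = 3 (lower bound: χ ≥ ω).
The clique on [0, 7, 9] has size 3, forcing χ ≥ 3, and the coloring below uses 3 colors, so χ(G) = 3.
A valid 3-coloring: color 1: [7, 13, 15]; color 2: [2, 9, 10]; color 3: [0, 5].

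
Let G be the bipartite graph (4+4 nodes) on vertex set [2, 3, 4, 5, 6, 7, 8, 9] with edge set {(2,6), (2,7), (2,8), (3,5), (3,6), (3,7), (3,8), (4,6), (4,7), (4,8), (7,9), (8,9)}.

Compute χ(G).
χ(G) = 2

Clique number ω(G) = 2 (lower bound: χ ≥ ω).
The graph is bipartite (no odd cycle), so 2 colors suffice: χ(G) = 2.
A valid 2-coloring: color 1: [5, 6, 7, 8]; color 2: [2, 3, 4, 9].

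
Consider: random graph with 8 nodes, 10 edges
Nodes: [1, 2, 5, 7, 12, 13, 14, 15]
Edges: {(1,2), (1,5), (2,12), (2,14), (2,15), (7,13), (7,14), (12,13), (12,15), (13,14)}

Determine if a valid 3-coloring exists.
Yes, G is 3-colorable

A valid 3-coloring: color 1: [2, 5, 13]; color 2: [1, 14, 15]; color 3: [7, 12].
(χ(G) = 3 ≤ 3.)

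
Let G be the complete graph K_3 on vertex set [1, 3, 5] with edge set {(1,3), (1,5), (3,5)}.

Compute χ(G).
Clique number ω(G) = 3 (lower bound: χ ≥ ω).
The clique on [1, 3, 5] has size 3, forcing χ ≥ 3, and the coloring below uses 3 colors, so χ(G) = 3.
A valid 3-coloring: color 1: [1]; color 2: [5]; color 3: [3].

χ(G) = 3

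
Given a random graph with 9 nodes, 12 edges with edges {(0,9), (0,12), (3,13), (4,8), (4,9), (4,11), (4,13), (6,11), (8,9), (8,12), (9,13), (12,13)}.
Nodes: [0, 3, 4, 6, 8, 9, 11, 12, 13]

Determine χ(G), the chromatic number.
χ(G) = 3

Clique number ω(G) = 3 (lower bound: χ ≥ ω).
The clique on [4, 8, 9] has size 3, forcing χ ≥ 3, and the coloring below uses 3 colors, so χ(G) = 3.
A valid 3-coloring: color 1: [0, 3, 4, 6]; color 2: [9, 11, 12]; color 3: [8, 13].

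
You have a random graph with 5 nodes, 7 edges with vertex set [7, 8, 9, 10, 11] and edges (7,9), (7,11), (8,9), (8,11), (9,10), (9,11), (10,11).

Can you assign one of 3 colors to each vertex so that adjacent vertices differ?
A valid 3-coloring: color 1: [11]; color 2: [9]; color 3: [7, 8, 10].
(χ(G) = 3 ≤ 3.)

Yes, G is 3-colorable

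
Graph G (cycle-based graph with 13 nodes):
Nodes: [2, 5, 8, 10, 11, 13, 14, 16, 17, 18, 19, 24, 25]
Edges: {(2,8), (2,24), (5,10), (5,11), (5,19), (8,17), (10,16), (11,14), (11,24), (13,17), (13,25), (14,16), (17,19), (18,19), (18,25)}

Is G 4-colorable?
Yes, G is 4-colorable

A valid 4-coloring: color 1: [2, 5, 14, 17, 18]; color 2: [8, 10, 11, 19, 25]; color 3: [13, 16, 24].
(χ(G) = 3 ≤ 4.)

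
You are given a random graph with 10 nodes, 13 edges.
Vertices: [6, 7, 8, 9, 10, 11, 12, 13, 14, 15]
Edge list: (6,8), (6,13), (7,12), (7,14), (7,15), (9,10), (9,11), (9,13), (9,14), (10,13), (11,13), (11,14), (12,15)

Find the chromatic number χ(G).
χ(G) = 3

Clique number ω(G) = 3 (lower bound: χ ≥ ω).
The clique on [7, 12, 15] has size 3, forcing χ ≥ 3, and the coloring below uses 3 colors, so χ(G) = 3.
A valid 3-coloring: color 1: [8, 13, 14, 15]; color 2: [6, 7, 9]; color 3: [10, 11, 12].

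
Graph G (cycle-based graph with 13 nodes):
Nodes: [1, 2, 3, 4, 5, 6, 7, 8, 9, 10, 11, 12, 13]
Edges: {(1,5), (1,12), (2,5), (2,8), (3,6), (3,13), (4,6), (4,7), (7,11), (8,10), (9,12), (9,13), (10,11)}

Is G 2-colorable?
Odd cycle [7, 4, 6, 3, 13, 9, 12, 1, 5, 2, 8, 10, 11] needs 3 colors (χ ≥ 3).
Hence χ(G) ≥ 3 > 2, so no proper 2-coloring exists.

No, G is not 2-colorable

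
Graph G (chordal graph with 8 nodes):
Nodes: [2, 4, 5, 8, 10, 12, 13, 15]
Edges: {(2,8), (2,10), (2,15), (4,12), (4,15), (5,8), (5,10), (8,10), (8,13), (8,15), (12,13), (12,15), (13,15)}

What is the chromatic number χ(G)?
χ(G) = 3

Clique number ω(G) = 3 (lower bound: χ ≥ ω).
The clique on [2, 8, 10] has size 3, forcing χ ≥ 3, and the coloring below uses 3 colors, so χ(G) = 3.
A valid 3-coloring: color 1: [10, 15]; color 2: [8, 12]; color 3: [2, 4, 5, 13].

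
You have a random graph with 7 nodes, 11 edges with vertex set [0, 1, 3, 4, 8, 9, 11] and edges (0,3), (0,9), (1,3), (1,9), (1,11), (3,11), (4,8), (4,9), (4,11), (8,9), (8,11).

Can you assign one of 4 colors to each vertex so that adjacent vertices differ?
Yes, G is 4-colorable

A valid 4-coloring: color 1: [9, 11]; color 2: [3, 4]; color 3: [0, 1, 8].
(χ(G) = 3 ≤ 4.)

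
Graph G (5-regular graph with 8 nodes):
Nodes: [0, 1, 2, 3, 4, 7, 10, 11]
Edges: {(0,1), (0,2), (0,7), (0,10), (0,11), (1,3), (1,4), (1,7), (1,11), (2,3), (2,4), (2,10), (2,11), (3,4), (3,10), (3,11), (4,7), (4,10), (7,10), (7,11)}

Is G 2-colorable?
No, G is not 2-colorable

The clique on vertices [0, 1, 7, 11] has size 4 > 2, so it alone needs 4 colors.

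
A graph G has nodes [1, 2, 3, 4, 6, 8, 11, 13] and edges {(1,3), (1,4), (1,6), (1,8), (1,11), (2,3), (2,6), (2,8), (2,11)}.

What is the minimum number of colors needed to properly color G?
Clique number ω(G) = 2 (lower bound: χ ≥ ω).
The graph is bipartite (no odd cycle), so 2 colors suffice: χ(G) = 2.
A valid 2-coloring: color 1: [1, 2, 13]; color 2: [3, 4, 6, 8, 11].

χ(G) = 2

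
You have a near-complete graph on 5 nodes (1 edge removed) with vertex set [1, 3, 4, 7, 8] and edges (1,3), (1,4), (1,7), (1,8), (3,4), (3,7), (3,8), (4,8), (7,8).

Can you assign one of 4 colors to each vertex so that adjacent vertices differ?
Yes, G is 4-colorable

A valid 4-coloring: color 1: [1]; color 2: [8]; color 3: [3]; color 4: [4, 7].
(χ(G) = 4 ≤ 4.)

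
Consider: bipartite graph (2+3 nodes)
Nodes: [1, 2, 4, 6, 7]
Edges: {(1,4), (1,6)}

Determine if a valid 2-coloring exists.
A valid 2-coloring: color 1: [1, 2, 7]; color 2: [4, 6].
(χ(G) = 2 ≤ 2.)

Yes, G is 2-colorable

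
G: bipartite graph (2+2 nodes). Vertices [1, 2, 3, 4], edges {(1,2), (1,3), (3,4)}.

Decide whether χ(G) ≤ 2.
Yes, G is 2-colorable

A valid 2-coloring: color 1: [2, 3]; color 2: [1, 4].
(χ(G) = 2 ≤ 2.)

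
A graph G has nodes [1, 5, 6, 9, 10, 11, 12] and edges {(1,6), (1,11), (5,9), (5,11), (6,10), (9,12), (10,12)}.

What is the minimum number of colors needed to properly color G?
Clique number ω(G) = 2 (lower bound: χ ≥ ω).
Odd cycle [6, 1, 11, 5, 9, 12, 10] needs 3 colors (χ ≥ 3).
The coloring below uses 3 colors, so χ(G) = 3.
A valid 3-coloring: color 1: [6, 11, 12]; color 2: [1, 5, 10]; color 3: [9].

χ(G) = 3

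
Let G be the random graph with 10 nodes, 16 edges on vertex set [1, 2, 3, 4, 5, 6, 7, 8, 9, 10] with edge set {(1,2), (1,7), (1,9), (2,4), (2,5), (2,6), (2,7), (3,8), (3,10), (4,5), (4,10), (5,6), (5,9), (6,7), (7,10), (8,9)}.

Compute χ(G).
Clique number ω(G) = 3 (lower bound: χ ≥ ω).
The clique on [1, 2, 7] has size 3, forcing χ ≥ 3, and the coloring below uses 3 colors, so χ(G) = 3.
A valid 3-coloring: color 1: [2, 9, 10]; color 2: [3, 5, 7]; color 3: [1, 4, 6, 8].

χ(G) = 3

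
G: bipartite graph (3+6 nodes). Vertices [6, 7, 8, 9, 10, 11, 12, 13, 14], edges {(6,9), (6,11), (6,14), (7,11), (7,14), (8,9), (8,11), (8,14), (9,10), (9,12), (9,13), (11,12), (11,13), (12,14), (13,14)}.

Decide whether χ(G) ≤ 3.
Yes, G is 3-colorable

A valid 3-coloring: color 1: [9, 11, 14]; color 2: [6, 7, 8, 10, 12, 13].
(χ(G) = 2 ≤ 3.)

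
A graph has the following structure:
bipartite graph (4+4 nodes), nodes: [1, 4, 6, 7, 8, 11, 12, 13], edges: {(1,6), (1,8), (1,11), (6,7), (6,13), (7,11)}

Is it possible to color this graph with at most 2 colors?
Yes, G is 2-colorable

A valid 2-coloring: color 1: [4, 6, 8, 11, 12]; color 2: [1, 7, 13].
(χ(G) = 2 ≤ 2.)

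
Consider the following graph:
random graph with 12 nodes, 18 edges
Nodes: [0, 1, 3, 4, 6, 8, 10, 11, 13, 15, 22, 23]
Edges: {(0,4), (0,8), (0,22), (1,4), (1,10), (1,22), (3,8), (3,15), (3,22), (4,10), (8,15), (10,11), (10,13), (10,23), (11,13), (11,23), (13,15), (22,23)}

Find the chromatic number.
Clique number ω(G) = 3 (lower bound: χ ≥ ω).
The clique on [3, 8, 15] has size 3, forcing χ ≥ 3, and the coloring below uses 3 colors, so χ(G) = 3.
A valid 3-coloring: color 1: [6, 8, 10, 22]; color 2: [0, 1, 11, 15]; color 3: [3, 4, 13, 23].

χ(G) = 3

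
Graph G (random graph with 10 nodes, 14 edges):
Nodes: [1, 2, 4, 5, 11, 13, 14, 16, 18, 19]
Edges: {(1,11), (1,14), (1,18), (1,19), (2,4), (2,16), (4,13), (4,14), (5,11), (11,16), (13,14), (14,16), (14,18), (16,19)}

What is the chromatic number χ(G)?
Clique number ω(G) = 3 (lower bound: χ ≥ ω).
The clique on [1, 14, 18] has size 3, forcing χ ≥ 3, and the coloring below uses 3 colors, so χ(G) = 3.
A valid 3-coloring: color 1: [2, 11, 14, 19]; color 2: [1, 4, 5, 16]; color 3: [13, 18].

χ(G) = 3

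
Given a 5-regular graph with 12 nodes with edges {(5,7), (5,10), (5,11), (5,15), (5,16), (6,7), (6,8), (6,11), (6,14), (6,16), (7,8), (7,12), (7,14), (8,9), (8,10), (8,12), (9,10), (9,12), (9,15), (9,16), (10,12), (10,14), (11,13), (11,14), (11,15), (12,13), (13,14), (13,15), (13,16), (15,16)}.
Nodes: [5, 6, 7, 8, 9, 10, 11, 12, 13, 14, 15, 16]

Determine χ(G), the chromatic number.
χ(G) = 4

Clique number ω(G) = 4 (lower bound: χ ≥ ω).
The clique on [8, 9, 10, 12] has size 4, forcing χ ≥ 4, and the coloring below uses 4 colors, so χ(G) = 4.
A valid 4-coloring: color 1: [7, 10, 11, 16]; color 2: [8, 14, 15]; color 3: [5, 6, 9, 13]; color 4: [12].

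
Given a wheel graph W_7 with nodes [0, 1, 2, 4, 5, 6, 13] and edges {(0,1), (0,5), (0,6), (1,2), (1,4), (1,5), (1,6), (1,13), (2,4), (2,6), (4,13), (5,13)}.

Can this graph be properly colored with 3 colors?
Yes, G is 3-colorable

A valid 3-coloring: color 1: [1]; color 2: [0, 2, 13]; color 3: [4, 5, 6].
(χ(G) = 3 ≤ 3.)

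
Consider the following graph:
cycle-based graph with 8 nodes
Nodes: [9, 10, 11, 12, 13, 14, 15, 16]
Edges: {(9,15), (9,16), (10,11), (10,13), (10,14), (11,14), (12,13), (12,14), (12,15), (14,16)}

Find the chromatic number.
Clique number ω(G) = 3 (lower bound: χ ≥ ω).
The clique on [10, 11, 14] has size 3, forcing χ ≥ 3, and the coloring below uses 3 colors, so χ(G) = 3.
A valid 3-coloring: color 1: [9, 13, 14]; color 2: [10, 12, 16]; color 3: [11, 15].

χ(G) = 3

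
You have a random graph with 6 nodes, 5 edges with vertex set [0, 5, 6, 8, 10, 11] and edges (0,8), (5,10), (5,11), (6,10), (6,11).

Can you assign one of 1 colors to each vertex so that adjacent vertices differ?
Edge (0,8) forces its endpoints to differ, so 1 color is not enough.

No, G is not 1-colorable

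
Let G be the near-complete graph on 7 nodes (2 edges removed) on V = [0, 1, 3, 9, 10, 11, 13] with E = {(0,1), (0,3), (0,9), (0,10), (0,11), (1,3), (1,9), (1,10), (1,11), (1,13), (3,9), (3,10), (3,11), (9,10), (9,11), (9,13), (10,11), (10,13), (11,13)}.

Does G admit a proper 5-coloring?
No, G is not 5-colorable

The clique on vertices [0, 1, 3, 9, 10, 11] has size 6 > 5, so it alone needs 6 colors.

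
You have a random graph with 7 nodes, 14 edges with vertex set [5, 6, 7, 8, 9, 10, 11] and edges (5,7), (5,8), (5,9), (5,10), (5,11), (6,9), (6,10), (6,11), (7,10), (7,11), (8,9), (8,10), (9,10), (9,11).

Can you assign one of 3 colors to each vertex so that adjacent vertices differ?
No, G is not 3-colorable

The clique on vertices [5, 8, 9, 10] has size 4 > 3, so it alone needs 4 colors.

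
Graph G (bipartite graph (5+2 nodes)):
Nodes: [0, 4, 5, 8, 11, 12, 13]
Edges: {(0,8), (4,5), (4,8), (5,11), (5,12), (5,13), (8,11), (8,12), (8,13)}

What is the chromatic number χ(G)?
Clique number ω(G) = 2 (lower bound: χ ≥ ω).
The graph is bipartite (no odd cycle), so 2 colors suffice: χ(G) = 2.
A valid 2-coloring: color 1: [5, 8]; color 2: [0, 4, 11, 12, 13].

χ(G) = 2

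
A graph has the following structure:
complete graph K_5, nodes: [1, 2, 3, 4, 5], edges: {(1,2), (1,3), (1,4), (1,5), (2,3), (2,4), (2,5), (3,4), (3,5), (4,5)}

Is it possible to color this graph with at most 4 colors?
The clique on vertices [1, 2, 3, 4, 5] has size 5 > 4, so it alone needs 5 colors.

No, G is not 4-colorable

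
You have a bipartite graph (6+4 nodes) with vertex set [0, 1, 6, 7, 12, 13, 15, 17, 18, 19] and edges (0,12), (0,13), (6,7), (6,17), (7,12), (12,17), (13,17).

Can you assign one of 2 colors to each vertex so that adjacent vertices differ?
A valid 2-coloring: color 1: [0, 1, 7, 15, 17, 18, 19]; color 2: [6, 12, 13].
(χ(G) = 2 ≤ 2.)

Yes, G is 2-colorable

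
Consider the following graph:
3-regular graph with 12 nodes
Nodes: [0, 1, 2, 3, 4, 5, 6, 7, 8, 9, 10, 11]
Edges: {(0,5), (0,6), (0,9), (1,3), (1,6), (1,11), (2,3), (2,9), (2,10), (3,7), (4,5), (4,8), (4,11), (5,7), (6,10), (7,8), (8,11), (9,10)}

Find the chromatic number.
Clique number ω(G) = 3 (lower bound: χ ≥ ω).
The clique on [2, 9, 10] has size 3, forcing χ ≥ 3, and the coloring below uses 3 colors, so χ(G) = 3.
A valid 3-coloring: color 1: [3, 5, 6, 9, 11]; color 2: [0, 1, 2, 4, 7]; color 3: [8, 10].

χ(G) = 3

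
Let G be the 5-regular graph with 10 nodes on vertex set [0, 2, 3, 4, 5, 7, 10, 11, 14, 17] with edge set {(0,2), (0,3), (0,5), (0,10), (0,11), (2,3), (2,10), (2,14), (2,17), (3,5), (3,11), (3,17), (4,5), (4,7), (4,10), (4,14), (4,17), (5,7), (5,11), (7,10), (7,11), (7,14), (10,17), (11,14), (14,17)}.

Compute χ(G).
Clique number ω(G) = 4 (lower bound: χ ≥ ω).
The clique on [0, 3, 5, 11] has size 4, forcing χ ≥ 4, and the coloring below uses 4 colors, so χ(G) = 4.
A valid 4-coloring: color 1: [5, 10, 14]; color 2: [0, 7, 17]; color 3: [2, 4, 11]; color 4: [3].

χ(G) = 4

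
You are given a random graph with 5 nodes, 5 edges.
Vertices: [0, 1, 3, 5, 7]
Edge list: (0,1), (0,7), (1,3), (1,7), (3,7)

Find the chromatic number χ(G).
χ(G) = 3

Clique number ω(G) = 3 (lower bound: χ ≥ ω).
The clique on [0, 1, 7] has size 3, forcing χ ≥ 3, and the coloring below uses 3 colors, so χ(G) = 3.
A valid 3-coloring: color 1: [1, 5]; color 2: [7]; color 3: [0, 3].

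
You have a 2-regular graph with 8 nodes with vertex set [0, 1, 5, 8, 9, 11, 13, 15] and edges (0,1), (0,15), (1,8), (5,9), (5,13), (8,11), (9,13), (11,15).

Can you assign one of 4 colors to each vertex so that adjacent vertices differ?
A valid 4-coloring: color 1: [1, 5, 15]; color 2: [0, 9, 11]; color 3: [8, 13].
(χ(G) = 3 ≤ 4.)

Yes, G is 4-colorable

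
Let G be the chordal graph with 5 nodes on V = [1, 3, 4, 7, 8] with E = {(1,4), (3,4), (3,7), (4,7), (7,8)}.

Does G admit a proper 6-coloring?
Yes, G is 6-colorable

A valid 6-coloring: color 1: [4, 8]; color 2: [1, 7]; color 3: [3].
(χ(G) = 3 ≤ 6.)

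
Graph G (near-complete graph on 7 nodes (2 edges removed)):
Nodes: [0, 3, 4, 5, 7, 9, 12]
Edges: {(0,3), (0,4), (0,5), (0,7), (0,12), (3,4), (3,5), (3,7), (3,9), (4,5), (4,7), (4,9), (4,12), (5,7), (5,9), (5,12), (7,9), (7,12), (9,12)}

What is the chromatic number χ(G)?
Clique number ω(G) = 5 (lower bound: χ ≥ ω).
The clique on [0, 3, 4, 5, 7] has size 5, forcing χ ≥ 5, and the coloring below uses 5 colors, so χ(G) = 5.
A valid 5-coloring: color 1: [7]; color 2: [5]; color 3: [4]; color 4: [3, 12]; color 5: [0, 9].

χ(G) = 5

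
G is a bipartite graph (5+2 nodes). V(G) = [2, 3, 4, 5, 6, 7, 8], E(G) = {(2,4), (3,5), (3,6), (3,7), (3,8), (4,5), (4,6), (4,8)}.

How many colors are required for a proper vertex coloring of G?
Clique number ω(G) = 2 (lower bound: χ ≥ ω).
The graph is bipartite (no odd cycle), so 2 colors suffice: χ(G) = 2.
A valid 2-coloring: color 1: [3, 4]; color 2: [2, 5, 6, 7, 8].

χ(G) = 2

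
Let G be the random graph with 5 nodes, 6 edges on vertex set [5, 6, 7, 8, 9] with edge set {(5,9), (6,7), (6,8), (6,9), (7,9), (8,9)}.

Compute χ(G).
Clique number ω(G) = 3 (lower bound: χ ≥ ω).
The clique on [6, 8, 9] has size 3, forcing χ ≥ 3, and the coloring below uses 3 colors, so χ(G) = 3.
A valid 3-coloring: color 1: [9]; color 2: [5, 6]; color 3: [7, 8].

χ(G) = 3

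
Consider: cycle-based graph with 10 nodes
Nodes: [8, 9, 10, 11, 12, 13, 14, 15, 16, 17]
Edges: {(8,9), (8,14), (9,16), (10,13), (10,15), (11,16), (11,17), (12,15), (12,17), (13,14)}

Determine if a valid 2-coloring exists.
Yes, G is 2-colorable

A valid 2-coloring: color 1: [9, 10, 11, 12, 14]; color 2: [8, 13, 15, 16, 17].
(χ(G) = 2 ≤ 2.)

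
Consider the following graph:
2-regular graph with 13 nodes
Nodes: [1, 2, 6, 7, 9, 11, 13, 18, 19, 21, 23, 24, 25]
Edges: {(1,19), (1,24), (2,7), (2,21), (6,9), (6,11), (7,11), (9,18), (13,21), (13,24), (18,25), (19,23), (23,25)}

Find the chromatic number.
Clique number ω(G) = 2 (lower bound: χ ≥ ω).
Odd cycle [21, 13, 24, 1, 19, 23, 25, 18, 9, 6, 11, 7, 2] needs 3 colors (χ ≥ 3).
The coloring below uses 3 colors, so χ(G) = 3.
A valid 3-coloring: color 1: [6, 7, 19, 21, 24, 25]; color 2: [1, 2, 9, 11, 13, 23]; color 3: [18].

χ(G) = 3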